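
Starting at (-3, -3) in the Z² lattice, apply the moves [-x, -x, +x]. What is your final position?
(-4, -3)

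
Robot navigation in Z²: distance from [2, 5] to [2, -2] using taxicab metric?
7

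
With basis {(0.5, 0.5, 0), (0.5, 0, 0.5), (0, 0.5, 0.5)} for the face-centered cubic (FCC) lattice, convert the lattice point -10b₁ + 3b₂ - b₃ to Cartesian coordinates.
(-3.5, -5.5, 1)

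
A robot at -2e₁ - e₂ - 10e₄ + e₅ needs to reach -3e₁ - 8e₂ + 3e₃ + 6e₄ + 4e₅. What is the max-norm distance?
16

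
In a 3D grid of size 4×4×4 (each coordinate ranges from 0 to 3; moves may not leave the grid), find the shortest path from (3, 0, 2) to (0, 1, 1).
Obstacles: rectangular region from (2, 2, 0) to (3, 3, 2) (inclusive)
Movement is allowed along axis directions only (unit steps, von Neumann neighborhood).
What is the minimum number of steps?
5
(one shortest path: (3, 0, 2) → (2, 0, 2) → (1, 0, 2) → (0, 0, 2) → (0, 1, 2) → (0, 1, 1))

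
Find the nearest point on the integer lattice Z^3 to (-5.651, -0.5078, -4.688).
(-6, -1, -5)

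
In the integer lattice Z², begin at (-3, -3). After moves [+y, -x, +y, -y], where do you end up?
(-4, -2)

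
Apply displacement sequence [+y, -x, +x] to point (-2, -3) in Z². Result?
(-2, -2)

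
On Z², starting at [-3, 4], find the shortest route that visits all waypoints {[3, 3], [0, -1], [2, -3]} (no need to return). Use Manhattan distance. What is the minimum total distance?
18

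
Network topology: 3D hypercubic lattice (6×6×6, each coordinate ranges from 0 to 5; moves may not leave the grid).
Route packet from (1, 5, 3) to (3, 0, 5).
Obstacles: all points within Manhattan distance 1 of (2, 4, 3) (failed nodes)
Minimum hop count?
9
(one shortest path: (1, 5, 3) → (1, 5, 4) → (2, 5, 4) → (3, 5, 4) → (3, 4, 4) → (3, 3, 4) → (3, 2, 4) → (3, 1, 4) → (3, 0, 4) → (3, 0, 5))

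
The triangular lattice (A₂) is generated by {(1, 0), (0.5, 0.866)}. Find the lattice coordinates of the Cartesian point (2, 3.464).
4b₂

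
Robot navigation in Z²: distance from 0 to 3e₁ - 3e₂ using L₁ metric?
6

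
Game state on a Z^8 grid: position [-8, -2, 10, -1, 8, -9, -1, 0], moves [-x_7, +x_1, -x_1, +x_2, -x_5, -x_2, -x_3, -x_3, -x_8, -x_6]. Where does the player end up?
(-8, -2, 8, -1, 7, -10, -2, -1)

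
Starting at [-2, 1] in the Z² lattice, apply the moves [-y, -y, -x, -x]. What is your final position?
(-4, -1)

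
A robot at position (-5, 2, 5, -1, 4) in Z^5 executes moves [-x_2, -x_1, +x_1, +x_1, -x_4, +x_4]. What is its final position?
(-4, 1, 5, -1, 4)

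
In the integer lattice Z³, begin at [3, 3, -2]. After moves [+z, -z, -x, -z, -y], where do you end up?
(2, 2, -3)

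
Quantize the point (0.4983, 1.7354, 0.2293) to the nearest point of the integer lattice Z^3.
(0, 2, 0)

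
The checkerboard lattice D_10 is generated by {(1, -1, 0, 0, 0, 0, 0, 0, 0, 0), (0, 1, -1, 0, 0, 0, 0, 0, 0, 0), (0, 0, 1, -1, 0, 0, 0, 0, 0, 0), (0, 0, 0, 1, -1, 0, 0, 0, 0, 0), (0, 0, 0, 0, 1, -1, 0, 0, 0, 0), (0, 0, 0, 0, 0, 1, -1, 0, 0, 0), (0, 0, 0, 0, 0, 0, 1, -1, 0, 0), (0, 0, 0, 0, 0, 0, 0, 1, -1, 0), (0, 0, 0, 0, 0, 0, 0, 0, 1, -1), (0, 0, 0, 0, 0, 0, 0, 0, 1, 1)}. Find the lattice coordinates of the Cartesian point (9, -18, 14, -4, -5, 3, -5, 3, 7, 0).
9b₁ - 9b₂ + 5b₃ + b₄ - 4b₅ - b₆ - 6b₇ - 3b₈ + 2b₉ + 2b₁₀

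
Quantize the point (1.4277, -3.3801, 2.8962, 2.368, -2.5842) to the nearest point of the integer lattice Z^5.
(1, -3, 3, 2, -3)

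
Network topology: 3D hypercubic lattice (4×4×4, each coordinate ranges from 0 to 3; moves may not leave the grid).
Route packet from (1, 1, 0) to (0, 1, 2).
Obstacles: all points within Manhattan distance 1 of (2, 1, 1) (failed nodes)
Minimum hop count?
3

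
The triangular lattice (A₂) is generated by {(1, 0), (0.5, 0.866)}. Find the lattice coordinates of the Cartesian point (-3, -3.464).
-b₁ - 4b₂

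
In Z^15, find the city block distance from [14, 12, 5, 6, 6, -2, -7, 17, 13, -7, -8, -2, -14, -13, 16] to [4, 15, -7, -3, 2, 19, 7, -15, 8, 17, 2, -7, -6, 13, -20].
219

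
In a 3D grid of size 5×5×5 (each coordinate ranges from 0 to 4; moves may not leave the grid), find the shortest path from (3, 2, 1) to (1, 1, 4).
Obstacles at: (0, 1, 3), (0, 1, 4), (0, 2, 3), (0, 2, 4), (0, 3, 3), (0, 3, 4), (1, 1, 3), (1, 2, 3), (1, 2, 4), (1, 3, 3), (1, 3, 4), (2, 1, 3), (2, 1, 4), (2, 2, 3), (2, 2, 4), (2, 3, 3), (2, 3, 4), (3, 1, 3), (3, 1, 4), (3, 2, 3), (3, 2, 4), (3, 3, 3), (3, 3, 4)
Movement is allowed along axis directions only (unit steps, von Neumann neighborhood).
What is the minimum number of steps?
8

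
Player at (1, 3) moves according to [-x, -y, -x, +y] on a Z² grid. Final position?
(-1, 3)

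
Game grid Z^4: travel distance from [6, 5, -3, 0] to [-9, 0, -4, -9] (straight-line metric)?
18.2209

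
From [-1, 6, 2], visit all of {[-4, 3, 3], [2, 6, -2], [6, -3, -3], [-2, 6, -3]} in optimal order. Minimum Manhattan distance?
37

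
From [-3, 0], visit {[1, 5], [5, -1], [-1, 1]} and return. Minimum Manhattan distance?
28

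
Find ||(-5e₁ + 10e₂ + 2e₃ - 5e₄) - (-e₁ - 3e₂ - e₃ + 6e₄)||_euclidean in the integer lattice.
17.7482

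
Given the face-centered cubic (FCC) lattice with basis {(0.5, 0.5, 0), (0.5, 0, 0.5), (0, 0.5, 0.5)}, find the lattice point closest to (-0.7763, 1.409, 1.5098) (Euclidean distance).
(-1, 1.5, 1.5)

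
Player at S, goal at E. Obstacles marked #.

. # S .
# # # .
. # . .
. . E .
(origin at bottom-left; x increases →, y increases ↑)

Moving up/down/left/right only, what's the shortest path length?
5
(one shortest path: (2, 3) → (3, 3) → (3, 2) → (3, 1) → (2, 1) → (2, 0))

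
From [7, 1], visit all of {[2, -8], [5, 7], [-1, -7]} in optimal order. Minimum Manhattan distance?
30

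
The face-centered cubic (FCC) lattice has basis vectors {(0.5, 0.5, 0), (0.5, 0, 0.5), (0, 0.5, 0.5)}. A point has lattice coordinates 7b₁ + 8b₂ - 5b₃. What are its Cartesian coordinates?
(7.5, 1, 1.5)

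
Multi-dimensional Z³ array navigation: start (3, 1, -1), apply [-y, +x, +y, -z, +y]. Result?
(4, 2, -2)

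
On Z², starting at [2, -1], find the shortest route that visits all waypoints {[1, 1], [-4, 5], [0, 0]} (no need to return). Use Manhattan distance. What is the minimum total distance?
14
(one optimal route: (2, -1) → (1, 1) → (0, 0) → (-4, 5))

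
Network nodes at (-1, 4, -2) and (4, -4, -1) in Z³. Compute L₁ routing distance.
14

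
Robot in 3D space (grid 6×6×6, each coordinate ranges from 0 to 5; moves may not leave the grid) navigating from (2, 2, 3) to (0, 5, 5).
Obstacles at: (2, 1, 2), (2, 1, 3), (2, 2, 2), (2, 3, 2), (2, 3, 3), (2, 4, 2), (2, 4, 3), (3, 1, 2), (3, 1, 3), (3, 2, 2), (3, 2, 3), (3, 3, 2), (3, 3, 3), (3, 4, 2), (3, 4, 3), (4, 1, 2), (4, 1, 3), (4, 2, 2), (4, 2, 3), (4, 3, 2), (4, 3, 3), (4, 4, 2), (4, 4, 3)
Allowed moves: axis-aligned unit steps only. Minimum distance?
7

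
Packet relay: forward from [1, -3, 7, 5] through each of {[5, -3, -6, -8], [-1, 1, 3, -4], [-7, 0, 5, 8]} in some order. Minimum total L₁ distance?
60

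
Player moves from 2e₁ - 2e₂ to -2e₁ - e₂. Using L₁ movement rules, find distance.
5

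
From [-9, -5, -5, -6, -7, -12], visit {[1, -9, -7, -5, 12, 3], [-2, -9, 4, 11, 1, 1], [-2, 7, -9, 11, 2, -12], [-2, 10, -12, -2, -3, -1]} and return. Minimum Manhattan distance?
220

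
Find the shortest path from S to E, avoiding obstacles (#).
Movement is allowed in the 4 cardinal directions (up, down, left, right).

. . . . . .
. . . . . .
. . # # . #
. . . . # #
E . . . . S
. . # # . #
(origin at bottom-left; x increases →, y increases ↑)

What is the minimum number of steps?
5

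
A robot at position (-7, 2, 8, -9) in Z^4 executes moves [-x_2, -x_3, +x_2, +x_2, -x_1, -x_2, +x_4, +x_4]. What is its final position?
(-8, 2, 7, -7)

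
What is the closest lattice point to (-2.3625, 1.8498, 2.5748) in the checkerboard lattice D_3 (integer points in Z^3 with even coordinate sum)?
(-2, 2, 2)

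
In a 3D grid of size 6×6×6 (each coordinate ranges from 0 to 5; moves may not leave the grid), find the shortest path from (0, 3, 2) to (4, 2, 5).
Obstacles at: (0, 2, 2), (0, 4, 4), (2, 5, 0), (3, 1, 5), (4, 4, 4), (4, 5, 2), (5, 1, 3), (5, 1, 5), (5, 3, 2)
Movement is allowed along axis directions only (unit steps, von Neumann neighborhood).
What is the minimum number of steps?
8
(one shortest path: (0, 3, 2) → (1, 3, 2) → (2, 3, 2) → (3, 3, 2) → (4, 3, 2) → (4, 2, 2) → (4, 2, 3) → (4, 2, 4) → (4, 2, 5))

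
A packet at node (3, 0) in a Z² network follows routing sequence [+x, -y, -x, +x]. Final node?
(4, -1)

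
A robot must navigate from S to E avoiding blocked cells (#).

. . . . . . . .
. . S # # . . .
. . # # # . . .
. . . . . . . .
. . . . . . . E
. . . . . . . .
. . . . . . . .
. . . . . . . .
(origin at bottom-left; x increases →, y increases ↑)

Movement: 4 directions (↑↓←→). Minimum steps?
10
(one shortest path: (2, 6) → (1, 6) → (1, 5) → (1, 4) → (2, 4) → (3, 4) → (4, 4) → (5, 4) → (6, 4) → (7, 4) → (7, 3))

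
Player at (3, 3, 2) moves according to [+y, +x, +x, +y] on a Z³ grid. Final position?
(5, 5, 2)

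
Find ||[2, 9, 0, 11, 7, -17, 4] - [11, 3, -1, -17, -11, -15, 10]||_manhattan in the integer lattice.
70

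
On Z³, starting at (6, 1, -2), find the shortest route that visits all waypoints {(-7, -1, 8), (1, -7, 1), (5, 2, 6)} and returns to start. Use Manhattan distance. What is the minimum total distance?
64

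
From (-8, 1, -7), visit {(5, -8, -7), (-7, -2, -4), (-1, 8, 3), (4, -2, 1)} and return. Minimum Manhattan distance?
84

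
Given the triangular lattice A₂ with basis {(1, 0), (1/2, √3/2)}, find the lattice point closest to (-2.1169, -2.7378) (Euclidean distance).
(-2.5, -2.598)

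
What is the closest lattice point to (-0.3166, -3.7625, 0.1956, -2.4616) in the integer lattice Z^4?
(0, -4, 0, -2)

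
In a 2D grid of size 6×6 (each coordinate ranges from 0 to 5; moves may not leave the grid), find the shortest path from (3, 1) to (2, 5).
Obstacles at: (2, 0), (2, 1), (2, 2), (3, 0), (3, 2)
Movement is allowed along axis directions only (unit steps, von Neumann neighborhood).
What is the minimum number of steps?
7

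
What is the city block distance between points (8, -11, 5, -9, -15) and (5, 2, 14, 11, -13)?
47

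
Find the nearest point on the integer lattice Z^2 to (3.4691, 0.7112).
(3, 1)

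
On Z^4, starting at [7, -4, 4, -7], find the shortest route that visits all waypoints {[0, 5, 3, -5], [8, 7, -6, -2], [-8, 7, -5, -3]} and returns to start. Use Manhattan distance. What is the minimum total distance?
84
(one optimal route: (7, -4, 4, -7) → (0, 5, 3, -5) → (-8, 7, -5, -3) → (8, 7, -6, -2) → (7, -4, 4, -7))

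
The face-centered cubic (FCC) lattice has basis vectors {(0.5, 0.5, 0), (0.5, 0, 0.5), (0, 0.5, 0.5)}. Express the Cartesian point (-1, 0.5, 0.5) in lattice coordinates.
-b₁ - b₂ + 2b₃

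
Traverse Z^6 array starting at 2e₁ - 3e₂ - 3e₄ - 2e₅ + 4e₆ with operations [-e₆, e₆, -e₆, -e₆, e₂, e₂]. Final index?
(2, -1, 0, -3, -2, 2)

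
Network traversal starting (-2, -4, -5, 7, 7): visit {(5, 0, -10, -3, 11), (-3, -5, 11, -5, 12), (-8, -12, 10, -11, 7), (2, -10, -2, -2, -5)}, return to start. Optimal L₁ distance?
170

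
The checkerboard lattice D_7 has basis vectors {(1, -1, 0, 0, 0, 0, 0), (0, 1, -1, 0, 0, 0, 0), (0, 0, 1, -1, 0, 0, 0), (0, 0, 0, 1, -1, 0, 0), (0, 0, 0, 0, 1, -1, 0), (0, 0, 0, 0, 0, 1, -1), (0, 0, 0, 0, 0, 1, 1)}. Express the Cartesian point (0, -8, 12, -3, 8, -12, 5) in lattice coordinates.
-8b₂ + 4b₃ + b₄ + 9b₅ - 4b₆ + b₇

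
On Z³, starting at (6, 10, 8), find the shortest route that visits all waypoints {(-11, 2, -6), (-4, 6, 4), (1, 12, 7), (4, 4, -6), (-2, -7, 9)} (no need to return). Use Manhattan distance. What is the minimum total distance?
89
(one optimal route: (6, 10, 8) → (1, 12, 7) → (-2, -7, 9) → (-4, 6, 4) → (4, 4, -6) → (-11, 2, -6))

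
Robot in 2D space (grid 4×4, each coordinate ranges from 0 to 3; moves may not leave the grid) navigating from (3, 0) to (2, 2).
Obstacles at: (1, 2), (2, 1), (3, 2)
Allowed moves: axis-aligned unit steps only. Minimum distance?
9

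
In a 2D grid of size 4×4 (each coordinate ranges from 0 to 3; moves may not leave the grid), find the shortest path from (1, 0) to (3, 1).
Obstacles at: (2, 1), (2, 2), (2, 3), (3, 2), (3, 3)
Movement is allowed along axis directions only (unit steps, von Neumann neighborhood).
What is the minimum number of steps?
3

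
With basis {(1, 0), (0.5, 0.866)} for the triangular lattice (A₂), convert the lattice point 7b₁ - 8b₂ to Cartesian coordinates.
(3, -6.928)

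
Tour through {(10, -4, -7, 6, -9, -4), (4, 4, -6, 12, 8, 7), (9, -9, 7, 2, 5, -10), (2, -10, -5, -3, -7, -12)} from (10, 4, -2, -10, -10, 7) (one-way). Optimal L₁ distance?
173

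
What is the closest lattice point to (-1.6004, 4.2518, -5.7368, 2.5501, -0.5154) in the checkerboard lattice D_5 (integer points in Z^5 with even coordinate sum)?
(-2, 4, -6, 3, -1)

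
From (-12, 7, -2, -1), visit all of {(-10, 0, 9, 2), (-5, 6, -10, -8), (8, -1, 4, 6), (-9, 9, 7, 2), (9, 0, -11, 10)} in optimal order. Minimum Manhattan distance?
117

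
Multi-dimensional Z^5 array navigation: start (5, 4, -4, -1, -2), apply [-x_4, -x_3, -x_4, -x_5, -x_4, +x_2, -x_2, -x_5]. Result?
(5, 4, -5, -4, -4)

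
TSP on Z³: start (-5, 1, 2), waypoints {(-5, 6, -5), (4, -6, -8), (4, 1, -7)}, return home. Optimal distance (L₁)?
62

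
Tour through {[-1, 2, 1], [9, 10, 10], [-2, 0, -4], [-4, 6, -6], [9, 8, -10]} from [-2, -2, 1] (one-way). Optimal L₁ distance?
64
(one optimal route: (-2, -2, 1) → (-1, 2, 1) → (-2, 0, -4) → (-4, 6, -6) → (9, 8, -10) → (9, 10, 10))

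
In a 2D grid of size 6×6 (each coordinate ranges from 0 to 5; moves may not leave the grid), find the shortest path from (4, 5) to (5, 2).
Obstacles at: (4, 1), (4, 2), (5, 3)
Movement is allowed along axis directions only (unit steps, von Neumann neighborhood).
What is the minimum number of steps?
10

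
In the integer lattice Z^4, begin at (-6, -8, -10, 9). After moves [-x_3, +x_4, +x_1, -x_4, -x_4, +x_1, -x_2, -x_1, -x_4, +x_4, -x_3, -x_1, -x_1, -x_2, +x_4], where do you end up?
(-7, -10, -12, 9)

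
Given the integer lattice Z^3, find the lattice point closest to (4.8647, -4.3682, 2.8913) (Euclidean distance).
(5, -4, 3)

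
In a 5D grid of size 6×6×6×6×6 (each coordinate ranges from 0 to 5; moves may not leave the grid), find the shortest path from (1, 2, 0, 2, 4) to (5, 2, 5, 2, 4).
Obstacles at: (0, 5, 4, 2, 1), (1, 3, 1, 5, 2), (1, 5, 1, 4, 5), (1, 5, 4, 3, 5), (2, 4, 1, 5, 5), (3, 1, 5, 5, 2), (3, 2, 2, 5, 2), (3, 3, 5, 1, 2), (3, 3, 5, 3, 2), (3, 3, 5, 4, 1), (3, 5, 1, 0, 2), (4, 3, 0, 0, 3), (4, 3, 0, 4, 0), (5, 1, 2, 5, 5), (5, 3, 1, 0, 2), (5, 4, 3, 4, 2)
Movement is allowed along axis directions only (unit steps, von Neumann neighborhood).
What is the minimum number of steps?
9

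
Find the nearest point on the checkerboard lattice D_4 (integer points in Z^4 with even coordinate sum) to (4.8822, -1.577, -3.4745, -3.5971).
(5, -2, -3, -4)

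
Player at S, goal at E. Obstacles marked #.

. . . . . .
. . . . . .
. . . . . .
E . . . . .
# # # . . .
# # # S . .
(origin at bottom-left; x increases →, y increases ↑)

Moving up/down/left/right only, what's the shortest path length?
5
(one shortest path: (3, 0) → (3, 1) → (3, 2) → (2, 2) → (1, 2) → (0, 2))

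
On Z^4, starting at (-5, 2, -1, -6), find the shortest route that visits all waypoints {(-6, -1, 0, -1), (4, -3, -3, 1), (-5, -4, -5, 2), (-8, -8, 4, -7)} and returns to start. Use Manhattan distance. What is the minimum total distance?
84
(one optimal route: (-5, 2, -1, -6) → (-6, -1, 0, -1) → (4, -3, -3, 1) → (-5, -4, -5, 2) → (-8, -8, 4, -7) → (-5, 2, -1, -6))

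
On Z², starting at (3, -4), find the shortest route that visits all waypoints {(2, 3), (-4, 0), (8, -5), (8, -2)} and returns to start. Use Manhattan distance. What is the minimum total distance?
40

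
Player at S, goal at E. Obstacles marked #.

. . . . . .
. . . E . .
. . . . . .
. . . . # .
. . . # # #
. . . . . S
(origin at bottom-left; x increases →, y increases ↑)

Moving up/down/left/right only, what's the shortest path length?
8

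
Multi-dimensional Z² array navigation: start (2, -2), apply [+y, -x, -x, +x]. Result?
(1, -1)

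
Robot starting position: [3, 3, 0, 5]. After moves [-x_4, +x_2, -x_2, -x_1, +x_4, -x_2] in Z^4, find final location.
(2, 2, 0, 5)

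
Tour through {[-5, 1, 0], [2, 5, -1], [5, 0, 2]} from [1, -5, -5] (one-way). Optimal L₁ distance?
39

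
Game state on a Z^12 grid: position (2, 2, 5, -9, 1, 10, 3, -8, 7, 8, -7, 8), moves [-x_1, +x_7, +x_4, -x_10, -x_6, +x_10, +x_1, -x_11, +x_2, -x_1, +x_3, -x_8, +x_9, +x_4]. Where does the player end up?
(1, 3, 6, -7, 1, 9, 4, -9, 8, 8, -8, 8)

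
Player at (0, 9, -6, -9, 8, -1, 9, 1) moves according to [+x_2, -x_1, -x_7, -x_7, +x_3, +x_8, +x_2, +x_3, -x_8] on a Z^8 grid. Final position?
(-1, 11, -4, -9, 8, -1, 7, 1)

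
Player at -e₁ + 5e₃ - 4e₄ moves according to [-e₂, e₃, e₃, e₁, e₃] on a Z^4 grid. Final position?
(0, -1, 8, -4)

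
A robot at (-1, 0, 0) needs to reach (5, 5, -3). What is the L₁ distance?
14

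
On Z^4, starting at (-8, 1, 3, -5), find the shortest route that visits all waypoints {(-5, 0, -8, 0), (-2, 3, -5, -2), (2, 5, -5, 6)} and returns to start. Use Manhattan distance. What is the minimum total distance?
74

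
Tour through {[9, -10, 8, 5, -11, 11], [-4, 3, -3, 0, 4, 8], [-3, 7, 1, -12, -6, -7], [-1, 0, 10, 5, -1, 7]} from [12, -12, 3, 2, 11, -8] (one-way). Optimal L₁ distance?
166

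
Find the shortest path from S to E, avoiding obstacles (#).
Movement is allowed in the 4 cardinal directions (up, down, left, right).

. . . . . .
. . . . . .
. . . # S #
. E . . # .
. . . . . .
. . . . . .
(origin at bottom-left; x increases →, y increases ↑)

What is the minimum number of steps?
6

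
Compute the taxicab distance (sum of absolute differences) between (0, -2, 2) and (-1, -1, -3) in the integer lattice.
7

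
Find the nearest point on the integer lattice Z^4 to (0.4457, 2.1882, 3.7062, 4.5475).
(0, 2, 4, 5)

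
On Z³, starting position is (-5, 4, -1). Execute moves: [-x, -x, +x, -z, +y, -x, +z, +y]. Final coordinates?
(-7, 6, -1)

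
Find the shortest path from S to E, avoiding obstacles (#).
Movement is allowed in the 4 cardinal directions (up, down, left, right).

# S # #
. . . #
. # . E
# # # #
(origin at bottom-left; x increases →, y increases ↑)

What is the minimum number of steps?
4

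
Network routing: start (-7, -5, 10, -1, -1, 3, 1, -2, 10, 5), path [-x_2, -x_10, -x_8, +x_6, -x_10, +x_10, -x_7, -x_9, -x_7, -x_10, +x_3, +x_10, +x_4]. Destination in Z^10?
(-7, -6, 11, 0, -1, 4, -1, -3, 9, 4)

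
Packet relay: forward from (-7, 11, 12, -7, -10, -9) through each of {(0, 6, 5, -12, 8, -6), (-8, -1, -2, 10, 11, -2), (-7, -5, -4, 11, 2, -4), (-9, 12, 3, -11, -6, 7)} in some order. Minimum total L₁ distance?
151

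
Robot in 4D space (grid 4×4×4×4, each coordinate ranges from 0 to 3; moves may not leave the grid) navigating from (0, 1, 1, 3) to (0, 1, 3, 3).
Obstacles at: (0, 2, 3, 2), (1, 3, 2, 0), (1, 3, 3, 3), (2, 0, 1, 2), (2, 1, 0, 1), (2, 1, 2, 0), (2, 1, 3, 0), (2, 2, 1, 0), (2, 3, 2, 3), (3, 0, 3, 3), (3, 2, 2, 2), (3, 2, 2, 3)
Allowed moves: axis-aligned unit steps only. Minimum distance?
2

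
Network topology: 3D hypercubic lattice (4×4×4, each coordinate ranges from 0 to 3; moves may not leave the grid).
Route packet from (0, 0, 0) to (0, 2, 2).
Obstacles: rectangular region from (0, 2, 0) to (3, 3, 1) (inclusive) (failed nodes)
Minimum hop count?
4
(one shortest path: (0, 0, 0) → (0, 1, 0) → (0, 1, 1) → (0, 1, 2) → (0, 2, 2))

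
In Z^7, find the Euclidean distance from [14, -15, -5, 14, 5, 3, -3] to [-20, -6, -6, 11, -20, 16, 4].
45.7165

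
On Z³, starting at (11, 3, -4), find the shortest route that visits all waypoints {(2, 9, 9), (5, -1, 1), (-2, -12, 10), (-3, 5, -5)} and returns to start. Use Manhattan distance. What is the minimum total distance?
108
(one optimal route: (11, 3, -4) → (5, -1, 1) → (-2, -12, 10) → (2, 9, 9) → (-3, 5, -5) → (11, 3, -4))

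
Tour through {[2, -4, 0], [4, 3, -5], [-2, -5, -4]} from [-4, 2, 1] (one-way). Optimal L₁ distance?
37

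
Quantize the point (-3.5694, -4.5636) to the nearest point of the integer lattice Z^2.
(-4, -5)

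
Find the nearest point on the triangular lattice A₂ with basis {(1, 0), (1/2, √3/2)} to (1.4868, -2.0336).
(1.5, -2.598)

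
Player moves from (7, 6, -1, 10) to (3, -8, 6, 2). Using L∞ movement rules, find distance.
14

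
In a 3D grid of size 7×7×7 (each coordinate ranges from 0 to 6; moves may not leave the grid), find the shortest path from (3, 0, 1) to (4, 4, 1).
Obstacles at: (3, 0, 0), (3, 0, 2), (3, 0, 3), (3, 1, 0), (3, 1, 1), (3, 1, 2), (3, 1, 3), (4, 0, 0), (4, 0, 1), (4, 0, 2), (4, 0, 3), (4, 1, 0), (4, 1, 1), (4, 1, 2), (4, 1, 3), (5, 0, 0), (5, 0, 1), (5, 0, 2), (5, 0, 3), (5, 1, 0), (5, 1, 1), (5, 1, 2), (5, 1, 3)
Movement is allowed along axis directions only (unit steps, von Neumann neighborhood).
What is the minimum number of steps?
7
(one shortest path: (3, 0, 1) → (2, 0, 1) → (2, 1, 1) → (2, 2, 1) → (3, 2, 1) → (4, 2, 1) → (4, 3, 1) → (4, 4, 1))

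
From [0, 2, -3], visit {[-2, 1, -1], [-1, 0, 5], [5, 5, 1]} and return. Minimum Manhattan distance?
40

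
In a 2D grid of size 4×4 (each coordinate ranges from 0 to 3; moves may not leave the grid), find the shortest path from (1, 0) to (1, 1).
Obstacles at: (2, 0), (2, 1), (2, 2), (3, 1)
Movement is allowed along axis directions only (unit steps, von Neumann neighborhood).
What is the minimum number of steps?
1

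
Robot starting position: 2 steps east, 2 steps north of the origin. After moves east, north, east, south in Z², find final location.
(4, 2)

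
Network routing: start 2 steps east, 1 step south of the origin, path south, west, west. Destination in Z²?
(0, -2)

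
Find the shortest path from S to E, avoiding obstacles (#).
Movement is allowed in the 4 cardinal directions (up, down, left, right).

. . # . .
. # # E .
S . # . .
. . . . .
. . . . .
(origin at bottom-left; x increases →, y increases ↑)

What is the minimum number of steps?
6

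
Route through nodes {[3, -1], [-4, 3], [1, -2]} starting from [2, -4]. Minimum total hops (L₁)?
17
(one optimal route: (2, -4) → (3, -1) → (1, -2) → (-4, 3))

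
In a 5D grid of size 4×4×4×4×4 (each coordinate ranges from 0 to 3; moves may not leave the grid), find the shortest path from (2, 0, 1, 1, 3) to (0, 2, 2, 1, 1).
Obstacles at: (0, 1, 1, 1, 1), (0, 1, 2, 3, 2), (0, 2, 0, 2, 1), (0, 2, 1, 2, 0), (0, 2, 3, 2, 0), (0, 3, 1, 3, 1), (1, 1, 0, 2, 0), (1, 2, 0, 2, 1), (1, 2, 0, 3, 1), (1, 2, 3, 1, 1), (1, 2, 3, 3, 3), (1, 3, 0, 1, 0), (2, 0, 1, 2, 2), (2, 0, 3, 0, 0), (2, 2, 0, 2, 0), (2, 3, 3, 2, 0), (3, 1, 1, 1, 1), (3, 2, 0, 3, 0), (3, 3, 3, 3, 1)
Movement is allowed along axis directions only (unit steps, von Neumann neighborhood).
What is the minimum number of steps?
7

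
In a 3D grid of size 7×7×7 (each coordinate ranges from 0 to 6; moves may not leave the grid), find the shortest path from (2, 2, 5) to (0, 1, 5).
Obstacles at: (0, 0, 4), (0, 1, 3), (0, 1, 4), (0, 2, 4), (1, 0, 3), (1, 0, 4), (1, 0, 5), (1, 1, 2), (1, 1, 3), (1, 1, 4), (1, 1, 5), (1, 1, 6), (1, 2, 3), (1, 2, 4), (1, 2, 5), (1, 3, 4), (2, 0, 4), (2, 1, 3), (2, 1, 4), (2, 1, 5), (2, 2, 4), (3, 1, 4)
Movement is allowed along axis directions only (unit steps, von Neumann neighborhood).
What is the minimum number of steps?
5
(one shortest path: (2, 2, 5) → (2, 3, 5) → (1, 3, 5) → (0, 3, 5) → (0, 2, 5) → (0, 1, 5))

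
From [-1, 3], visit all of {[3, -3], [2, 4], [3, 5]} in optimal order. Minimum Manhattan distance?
14
(one optimal route: (-1, 3) → (2, 4) → (3, 5) → (3, -3))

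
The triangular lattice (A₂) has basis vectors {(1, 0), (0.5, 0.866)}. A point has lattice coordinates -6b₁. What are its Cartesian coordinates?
(-6, 0)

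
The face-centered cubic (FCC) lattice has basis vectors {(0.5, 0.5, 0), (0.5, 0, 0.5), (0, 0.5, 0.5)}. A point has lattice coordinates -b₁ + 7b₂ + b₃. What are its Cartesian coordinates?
(3, 0, 4)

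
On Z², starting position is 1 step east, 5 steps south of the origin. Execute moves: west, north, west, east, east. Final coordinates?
(1, -4)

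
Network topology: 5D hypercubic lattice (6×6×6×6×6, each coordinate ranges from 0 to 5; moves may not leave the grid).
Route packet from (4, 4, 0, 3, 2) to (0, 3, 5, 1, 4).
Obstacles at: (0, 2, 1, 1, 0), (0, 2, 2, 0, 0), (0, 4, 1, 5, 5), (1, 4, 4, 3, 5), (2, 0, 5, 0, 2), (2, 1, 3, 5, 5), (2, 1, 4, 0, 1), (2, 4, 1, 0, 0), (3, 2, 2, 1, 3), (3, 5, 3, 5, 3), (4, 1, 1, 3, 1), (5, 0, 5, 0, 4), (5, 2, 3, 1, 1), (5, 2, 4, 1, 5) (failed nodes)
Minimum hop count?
14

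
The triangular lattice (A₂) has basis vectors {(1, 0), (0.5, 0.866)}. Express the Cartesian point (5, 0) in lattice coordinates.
5b₁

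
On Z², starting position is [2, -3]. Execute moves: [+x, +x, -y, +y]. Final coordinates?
(4, -3)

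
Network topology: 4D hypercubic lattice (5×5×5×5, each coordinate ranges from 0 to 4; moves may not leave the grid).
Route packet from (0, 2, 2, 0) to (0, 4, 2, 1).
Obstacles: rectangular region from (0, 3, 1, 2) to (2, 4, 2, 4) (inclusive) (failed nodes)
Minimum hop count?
3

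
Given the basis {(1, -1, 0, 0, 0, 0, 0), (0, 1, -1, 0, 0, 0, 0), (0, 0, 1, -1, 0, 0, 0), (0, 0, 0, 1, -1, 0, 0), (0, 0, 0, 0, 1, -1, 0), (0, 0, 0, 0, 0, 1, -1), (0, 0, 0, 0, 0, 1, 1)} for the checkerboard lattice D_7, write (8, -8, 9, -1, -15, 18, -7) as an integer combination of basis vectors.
8b₁ + 9b₃ + 8b₄ - 7b₅ + 9b₆ + 2b₇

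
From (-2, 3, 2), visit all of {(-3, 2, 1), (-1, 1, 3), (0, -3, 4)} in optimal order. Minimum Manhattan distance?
14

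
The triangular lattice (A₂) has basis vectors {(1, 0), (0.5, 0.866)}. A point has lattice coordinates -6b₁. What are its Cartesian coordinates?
(-6, 0)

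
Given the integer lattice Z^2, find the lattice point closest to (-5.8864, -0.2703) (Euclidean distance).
(-6, 0)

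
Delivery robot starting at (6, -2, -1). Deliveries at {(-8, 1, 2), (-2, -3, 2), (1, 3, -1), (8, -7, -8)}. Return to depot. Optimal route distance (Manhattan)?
72
(one optimal route: (6, -2, -1) → (1, 3, -1) → (-8, 1, 2) → (-2, -3, 2) → (8, -7, -8) → (6, -2, -1))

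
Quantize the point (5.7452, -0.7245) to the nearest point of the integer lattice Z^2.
(6, -1)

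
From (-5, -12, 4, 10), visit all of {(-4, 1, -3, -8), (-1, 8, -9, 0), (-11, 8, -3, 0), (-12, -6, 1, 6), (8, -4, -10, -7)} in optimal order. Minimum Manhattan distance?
110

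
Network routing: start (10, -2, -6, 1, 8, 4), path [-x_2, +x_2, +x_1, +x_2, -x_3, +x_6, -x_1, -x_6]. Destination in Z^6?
(10, -1, -7, 1, 8, 4)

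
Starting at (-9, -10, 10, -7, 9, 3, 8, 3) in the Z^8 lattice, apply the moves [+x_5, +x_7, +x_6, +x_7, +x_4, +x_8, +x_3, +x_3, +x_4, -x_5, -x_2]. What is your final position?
(-9, -11, 12, -5, 9, 4, 10, 4)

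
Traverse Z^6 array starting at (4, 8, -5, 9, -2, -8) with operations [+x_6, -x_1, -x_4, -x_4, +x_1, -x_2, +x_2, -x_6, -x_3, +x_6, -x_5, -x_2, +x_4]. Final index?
(4, 7, -6, 8, -3, -7)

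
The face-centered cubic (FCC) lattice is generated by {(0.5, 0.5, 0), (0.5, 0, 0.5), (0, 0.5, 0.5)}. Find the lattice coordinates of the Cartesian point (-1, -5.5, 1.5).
-8b₁ + 6b₂ - 3b₃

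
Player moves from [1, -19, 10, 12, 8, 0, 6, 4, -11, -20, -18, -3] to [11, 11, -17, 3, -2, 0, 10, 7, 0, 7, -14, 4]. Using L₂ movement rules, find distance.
53.3854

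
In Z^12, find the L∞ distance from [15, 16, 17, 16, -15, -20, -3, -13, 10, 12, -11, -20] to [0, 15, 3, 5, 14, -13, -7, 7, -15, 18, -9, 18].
38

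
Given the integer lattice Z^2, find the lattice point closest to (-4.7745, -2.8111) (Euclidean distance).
(-5, -3)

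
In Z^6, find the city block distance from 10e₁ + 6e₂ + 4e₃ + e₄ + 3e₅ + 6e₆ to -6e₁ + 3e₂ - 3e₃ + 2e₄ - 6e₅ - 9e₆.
51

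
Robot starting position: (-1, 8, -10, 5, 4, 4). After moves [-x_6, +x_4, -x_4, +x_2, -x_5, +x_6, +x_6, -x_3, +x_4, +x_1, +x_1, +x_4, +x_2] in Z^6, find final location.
(1, 10, -11, 7, 3, 5)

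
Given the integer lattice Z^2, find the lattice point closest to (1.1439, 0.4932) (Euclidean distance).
(1, 0)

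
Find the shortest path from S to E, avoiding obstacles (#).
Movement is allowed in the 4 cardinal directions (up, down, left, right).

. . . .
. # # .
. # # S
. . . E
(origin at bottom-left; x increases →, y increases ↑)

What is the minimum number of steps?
1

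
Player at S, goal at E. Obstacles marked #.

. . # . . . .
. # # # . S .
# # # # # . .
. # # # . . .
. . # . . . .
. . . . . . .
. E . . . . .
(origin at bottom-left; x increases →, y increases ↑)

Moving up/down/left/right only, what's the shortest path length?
9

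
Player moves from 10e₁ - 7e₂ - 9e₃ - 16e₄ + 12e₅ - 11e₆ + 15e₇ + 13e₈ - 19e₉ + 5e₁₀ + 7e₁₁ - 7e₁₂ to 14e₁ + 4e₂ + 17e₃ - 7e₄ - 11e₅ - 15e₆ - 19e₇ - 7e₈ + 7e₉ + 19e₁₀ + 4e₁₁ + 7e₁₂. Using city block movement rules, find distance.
188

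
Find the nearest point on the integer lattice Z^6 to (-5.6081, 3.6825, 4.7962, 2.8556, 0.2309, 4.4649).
(-6, 4, 5, 3, 0, 4)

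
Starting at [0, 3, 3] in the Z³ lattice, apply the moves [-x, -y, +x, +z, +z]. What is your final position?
(0, 2, 5)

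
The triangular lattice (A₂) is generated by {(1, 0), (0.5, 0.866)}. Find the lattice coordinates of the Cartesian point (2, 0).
2b₁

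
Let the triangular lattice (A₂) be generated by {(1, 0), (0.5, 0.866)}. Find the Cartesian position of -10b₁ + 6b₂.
(-7, 5.196)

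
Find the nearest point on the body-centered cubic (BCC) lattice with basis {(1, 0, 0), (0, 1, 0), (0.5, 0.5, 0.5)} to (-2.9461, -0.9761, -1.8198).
(-3, -1, -2)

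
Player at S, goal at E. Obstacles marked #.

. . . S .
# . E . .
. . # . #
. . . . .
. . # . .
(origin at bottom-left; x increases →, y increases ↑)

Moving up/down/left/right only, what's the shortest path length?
2
(one shortest path: (3, 4) → (2, 4) → (2, 3))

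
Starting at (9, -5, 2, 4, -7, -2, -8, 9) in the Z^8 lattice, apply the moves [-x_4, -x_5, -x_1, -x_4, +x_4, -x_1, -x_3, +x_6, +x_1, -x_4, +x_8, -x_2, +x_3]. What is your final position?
(8, -6, 2, 2, -8, -1, -8, 10)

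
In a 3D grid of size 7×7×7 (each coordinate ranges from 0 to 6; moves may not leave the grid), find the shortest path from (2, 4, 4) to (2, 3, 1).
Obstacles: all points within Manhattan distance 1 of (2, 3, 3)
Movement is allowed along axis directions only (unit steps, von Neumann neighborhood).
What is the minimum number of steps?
6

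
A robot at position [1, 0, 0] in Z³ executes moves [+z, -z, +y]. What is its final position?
(1, 1, 0)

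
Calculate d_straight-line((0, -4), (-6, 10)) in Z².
15.2315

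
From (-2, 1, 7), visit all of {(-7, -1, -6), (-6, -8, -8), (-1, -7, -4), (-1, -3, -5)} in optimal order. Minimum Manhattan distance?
42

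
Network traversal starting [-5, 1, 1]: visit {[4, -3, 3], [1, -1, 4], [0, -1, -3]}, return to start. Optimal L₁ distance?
40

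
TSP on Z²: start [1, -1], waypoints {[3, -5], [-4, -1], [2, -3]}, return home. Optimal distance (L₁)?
22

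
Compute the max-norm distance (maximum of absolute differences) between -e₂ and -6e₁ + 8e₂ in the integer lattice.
9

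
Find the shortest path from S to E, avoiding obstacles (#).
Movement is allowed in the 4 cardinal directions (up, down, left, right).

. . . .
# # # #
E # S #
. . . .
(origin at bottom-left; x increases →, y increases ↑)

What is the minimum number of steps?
4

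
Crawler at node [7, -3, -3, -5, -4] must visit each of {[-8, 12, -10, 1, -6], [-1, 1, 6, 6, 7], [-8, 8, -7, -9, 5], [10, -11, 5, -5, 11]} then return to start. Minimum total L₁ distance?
190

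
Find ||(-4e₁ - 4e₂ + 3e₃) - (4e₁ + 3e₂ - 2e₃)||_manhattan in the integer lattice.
20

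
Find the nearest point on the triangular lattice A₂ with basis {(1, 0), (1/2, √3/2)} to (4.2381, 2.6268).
(4.5, 2.598)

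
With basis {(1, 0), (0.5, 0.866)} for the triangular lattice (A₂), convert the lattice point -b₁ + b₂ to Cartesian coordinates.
(-0.5, 0.866)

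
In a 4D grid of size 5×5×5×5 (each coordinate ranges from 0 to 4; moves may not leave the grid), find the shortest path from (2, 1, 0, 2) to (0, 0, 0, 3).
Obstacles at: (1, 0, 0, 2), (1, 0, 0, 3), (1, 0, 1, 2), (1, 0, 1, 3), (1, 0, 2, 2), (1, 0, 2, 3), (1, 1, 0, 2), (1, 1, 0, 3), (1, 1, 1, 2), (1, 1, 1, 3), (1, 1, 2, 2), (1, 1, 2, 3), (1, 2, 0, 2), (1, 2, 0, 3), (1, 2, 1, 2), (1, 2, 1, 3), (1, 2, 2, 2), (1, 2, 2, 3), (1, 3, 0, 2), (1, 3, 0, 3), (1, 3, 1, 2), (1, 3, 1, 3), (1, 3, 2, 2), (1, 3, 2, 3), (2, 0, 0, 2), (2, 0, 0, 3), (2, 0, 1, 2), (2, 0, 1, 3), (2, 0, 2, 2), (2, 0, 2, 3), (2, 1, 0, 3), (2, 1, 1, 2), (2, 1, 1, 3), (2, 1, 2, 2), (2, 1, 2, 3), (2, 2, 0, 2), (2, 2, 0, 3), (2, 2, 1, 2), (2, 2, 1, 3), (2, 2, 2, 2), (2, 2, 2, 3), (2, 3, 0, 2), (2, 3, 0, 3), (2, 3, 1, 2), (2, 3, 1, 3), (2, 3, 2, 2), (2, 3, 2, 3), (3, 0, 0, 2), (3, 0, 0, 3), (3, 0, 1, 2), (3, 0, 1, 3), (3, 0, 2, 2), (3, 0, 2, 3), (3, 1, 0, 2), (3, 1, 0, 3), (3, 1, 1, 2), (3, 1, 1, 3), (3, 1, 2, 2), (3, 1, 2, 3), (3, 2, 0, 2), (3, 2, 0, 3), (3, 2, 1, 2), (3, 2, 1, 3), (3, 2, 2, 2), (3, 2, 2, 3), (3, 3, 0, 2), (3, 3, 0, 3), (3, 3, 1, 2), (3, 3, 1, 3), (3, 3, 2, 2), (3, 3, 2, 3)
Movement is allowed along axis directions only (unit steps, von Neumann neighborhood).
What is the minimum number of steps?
6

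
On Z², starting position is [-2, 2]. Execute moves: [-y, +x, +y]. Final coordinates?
(-1, 2)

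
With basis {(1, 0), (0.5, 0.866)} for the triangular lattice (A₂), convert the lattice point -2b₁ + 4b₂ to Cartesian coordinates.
(0, 3.464)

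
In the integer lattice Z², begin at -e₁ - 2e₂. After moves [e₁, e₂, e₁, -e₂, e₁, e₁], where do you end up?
(3, -2)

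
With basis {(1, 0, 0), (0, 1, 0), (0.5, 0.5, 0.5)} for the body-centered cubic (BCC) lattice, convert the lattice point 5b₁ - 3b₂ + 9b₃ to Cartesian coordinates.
(9.5, 1.5, 4.5)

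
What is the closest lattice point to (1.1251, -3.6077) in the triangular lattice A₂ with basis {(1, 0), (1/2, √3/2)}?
(1, -3.464)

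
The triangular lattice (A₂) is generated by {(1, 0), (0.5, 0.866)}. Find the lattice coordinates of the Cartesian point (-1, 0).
-b₁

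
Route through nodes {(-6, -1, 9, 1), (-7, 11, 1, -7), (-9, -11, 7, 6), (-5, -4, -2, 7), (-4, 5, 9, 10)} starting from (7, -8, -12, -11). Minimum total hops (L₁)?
136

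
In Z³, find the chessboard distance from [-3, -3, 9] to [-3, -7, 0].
9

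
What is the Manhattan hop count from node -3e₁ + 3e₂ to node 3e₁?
9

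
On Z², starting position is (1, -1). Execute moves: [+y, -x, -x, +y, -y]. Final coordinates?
(-1, 0)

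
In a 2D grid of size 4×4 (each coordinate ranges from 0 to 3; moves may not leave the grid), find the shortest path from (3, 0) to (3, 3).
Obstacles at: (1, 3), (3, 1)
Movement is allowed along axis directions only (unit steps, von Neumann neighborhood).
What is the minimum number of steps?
5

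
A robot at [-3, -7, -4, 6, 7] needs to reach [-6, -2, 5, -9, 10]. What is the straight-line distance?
18.6815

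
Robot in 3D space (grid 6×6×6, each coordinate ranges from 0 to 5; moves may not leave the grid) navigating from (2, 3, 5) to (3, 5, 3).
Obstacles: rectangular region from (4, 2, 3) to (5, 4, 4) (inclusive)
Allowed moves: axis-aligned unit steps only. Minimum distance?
5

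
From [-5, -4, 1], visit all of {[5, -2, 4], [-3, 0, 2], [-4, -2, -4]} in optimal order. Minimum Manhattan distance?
29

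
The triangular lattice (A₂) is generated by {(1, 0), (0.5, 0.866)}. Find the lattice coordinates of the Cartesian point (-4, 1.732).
-5b₁ + 2b₂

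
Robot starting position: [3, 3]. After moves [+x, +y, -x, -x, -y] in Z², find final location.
(2, 3)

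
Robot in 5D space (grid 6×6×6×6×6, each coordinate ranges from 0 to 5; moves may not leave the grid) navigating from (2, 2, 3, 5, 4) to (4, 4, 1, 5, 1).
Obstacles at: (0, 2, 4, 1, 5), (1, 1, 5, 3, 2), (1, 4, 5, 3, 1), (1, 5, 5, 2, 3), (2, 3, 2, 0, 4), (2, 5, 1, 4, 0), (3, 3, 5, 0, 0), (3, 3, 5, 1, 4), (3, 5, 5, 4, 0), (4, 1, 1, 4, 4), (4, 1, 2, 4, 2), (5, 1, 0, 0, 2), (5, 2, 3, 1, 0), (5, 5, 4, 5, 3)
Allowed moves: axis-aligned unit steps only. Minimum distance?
9
(one shortest path: (2, 2, 3, 5, 4) → (3, 2, 3, 5, 4) → (4, 2, 3, 5, 4) → (4, 3, 3, 5, 4) → (4, 4, 3, 5, 4) → (4, 4, 2, 5, 4) → (4, 4, 1, 5, 4) → (4, 4, 1, 5, 3) → (4, 4, 1, 5, 2) → (4, 4, 1, 5, 1))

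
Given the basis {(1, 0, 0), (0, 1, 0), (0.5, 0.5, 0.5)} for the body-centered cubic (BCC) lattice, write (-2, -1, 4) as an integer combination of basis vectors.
-6b₁ - 5b₂ + 8b₃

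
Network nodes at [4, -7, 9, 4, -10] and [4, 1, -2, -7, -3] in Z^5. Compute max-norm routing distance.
11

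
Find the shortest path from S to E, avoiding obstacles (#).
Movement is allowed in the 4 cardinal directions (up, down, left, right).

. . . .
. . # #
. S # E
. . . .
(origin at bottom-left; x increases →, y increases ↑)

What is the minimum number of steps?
4
(one shortest path: (1, 1) → (1, 0) → (2, 0) → (3, 0) → (3, 1))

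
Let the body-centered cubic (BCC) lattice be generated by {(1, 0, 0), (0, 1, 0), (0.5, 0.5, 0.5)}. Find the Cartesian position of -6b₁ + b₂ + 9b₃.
(-1.5, 5.5, 4.5)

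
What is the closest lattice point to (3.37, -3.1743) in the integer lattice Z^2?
(3, -3)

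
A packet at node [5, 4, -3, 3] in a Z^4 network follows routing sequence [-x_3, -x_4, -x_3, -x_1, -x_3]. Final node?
(4, 4, -6, 2)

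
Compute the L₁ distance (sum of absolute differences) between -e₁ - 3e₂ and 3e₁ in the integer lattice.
7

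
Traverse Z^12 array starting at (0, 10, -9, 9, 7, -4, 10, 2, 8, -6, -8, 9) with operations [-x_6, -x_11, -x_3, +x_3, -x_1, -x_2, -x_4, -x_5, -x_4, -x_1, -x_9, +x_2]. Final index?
(-2, 10, -9, 7, 6, -5, 10, 2, 7, -6, -9, 9)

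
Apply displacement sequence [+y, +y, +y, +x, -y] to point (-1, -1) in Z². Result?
(0, 1)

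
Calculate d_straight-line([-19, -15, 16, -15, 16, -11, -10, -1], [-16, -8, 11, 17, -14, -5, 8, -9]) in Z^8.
49.3052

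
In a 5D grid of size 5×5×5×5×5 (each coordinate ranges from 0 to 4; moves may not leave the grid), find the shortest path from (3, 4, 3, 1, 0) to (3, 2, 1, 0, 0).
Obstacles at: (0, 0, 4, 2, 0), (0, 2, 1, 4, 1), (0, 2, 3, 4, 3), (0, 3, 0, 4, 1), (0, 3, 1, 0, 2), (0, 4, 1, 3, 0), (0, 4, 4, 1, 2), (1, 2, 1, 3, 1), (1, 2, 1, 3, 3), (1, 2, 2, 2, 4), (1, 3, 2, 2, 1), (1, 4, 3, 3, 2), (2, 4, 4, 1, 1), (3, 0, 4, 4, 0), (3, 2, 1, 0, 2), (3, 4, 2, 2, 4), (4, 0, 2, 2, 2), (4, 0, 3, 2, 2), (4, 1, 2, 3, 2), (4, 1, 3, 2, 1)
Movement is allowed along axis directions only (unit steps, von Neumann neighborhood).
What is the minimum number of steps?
5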